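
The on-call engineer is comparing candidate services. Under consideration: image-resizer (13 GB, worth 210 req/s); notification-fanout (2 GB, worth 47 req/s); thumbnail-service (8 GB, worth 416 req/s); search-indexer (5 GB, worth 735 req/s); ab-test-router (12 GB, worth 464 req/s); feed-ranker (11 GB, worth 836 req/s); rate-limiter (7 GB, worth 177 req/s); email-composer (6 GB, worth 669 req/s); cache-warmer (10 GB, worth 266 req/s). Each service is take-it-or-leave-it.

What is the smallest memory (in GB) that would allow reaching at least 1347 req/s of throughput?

Look for the lowest-memory combination reaching 1347.
Taking search-indexer + email-composer gives 1404 (≥ 1347) for 11 GB.
No combination under 11 GB hits 1347.

11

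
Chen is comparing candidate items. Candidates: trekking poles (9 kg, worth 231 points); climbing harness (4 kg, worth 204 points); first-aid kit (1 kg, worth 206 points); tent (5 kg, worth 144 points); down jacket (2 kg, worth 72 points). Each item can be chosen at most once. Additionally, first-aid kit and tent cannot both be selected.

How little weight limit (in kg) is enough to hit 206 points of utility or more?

Need the lightest bundle worth ≥ 206.
first-aid kit: 206 utility at 1 kg.
Below 1 kg the best achievable stays under 206.

1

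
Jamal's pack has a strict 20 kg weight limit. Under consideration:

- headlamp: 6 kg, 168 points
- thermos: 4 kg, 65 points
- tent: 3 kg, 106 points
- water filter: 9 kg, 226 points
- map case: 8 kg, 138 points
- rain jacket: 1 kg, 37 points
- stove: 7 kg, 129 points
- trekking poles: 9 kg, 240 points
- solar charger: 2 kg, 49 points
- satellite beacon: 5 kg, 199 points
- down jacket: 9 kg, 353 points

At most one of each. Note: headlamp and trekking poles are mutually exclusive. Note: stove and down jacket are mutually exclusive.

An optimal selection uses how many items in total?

The maximum utility within 20 kg is 744.
One optimal bundle: tent + rain jacket + solar charger + satellite beacon + down jacket (20 kg).
Every optimal selection uses 5 items.

5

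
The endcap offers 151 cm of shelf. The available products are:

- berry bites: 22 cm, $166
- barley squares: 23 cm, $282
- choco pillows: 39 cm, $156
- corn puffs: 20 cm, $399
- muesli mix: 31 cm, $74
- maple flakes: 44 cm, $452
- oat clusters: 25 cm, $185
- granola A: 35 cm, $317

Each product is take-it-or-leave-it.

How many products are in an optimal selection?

5

Best achievable weekly sales is 1635.
For example barley squares + corn puffs + maple flakes + oat clusters + granola A achieves it, using 147 cm.
All optima have 5 products.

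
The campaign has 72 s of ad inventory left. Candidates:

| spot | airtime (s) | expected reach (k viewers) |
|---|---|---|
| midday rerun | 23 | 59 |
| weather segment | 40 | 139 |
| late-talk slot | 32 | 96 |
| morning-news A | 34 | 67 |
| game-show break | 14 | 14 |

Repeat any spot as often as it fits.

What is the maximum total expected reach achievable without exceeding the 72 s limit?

235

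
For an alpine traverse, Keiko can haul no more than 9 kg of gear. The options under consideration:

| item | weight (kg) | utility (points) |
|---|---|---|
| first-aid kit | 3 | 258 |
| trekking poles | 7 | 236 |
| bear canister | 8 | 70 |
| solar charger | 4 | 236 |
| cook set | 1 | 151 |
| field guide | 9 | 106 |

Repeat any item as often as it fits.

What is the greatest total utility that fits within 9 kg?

1359

Best packing: 9×cook set — 9 kg, 1359 total.
Every other selection either busts 9 kg or fails to beat 1359.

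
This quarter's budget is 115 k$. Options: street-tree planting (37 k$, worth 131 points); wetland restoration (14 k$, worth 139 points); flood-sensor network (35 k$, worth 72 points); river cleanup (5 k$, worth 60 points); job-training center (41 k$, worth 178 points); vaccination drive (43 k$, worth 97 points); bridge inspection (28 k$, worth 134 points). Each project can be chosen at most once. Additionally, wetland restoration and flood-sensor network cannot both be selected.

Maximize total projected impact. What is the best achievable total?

Density check — river cleanup 12.00, wetland restoration 9.93, bridge inspection 4.79 are the best per k$.
Best packing: wetland restoration + river cleanup + job-training center + bridge inspection — 88 k$, 511 total.
The closest alternative, street-tree planting + wetland restoration + river cleanup + job-training center, reaches only 508.

511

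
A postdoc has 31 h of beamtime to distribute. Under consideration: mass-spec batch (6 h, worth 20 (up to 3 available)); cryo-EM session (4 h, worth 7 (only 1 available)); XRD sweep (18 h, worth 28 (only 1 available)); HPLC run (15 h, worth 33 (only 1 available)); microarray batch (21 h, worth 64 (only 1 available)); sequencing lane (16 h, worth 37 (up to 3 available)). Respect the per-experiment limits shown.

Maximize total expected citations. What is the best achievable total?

A density-first pass picks 3×mass-spec batch + cryo-EM session — 67 at 22 h.
The 12 h tied up in 2×mass-spec batch is better spent on microarray batch — total rises to 91 (31 h).
That's the maximum — no swap from here does better than 91.

91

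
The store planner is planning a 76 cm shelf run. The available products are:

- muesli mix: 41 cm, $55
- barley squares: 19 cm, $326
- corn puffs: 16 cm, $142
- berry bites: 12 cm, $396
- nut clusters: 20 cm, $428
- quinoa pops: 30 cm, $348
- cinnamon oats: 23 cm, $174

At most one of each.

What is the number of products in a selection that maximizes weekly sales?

4

Best achievable weekly sales is 1324.
One optimal bundle: barley squares + berry bites + nut clusters + cinnamon oats (74 cm).
Every optimal selection uses 4 products.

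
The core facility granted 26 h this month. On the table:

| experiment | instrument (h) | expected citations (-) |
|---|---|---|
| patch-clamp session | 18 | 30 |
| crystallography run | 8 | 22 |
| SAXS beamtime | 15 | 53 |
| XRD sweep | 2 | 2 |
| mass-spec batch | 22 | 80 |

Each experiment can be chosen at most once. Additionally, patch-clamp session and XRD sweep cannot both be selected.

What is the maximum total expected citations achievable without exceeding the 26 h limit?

82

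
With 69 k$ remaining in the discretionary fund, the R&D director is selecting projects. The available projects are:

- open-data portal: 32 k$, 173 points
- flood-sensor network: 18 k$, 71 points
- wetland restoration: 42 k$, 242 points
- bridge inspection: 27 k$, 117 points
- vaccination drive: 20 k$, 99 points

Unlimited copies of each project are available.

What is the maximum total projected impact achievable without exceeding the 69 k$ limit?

359

By projected impact per k$: wetland restoration 5.76, open-data portal 5.41, vaccination drive 4.95 lead.
Taking the top-ratio projects first gives wetland restoration + vaccination drive for 341 (62 k$).
Dropping vaccination drive frees 20 k$; slotting in bridge inspection (27 k$) lifts the total to 359 at 69 k$.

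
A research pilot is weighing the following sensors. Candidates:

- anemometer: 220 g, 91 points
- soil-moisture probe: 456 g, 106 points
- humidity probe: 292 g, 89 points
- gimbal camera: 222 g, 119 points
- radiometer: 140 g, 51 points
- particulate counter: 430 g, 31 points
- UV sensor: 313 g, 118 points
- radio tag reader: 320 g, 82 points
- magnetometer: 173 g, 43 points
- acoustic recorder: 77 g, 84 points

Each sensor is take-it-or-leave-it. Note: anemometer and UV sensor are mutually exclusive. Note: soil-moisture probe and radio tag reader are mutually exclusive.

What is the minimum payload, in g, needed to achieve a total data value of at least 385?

832

Look for the lowest-payload combination reaching 385.
Taking anemometer + gimbal camera + radiometer + magnetometer + acoustic recorder gives 388 (≥ 385) for 832 g.
Any bundle with less than 832 g falls short of 385.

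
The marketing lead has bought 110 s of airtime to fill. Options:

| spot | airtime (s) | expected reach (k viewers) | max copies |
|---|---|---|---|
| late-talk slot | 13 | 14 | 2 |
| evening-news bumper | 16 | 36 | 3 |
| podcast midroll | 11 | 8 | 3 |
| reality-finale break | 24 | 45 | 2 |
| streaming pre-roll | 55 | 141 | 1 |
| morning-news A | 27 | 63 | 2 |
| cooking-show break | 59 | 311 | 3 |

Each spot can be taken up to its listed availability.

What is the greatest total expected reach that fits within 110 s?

By expected reach per s: cooking-show break 5.27, streaming pre-roll 2.56, morning-news A 2.33 lead.
Filling by ratio: evening-news bumper + morning-news A + cooking-show break for 410, with 8 s left unused.
Dropping evening-news bumper frees 16 s; slotting in reality-finale break (24 s) lifts the total to 419 at 110 s.

419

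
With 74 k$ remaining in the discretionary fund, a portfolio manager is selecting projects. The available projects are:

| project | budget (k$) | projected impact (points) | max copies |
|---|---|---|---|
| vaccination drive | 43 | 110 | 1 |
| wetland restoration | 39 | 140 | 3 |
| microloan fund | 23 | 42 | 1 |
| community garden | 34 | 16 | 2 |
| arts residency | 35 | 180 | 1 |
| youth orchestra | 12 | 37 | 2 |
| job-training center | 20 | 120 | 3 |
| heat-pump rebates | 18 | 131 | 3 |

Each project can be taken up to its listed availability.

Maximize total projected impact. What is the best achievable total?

513

Density check — heat-pump rebates 7.28, job-training center 6.00, arts residency 5.14 are the best per k$.
Job-training center + 3×heat-pump rebates uses 74 of the 74 k$ and totals 513.
That's the maximum — no swap from here does better than 513.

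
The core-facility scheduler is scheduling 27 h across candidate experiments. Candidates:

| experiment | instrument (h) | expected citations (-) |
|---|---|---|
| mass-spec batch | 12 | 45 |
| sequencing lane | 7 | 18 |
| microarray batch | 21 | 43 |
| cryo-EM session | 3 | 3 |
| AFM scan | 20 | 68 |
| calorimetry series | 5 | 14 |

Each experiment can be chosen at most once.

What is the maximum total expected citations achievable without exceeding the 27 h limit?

Density check — mass-spec batch 3.75, AFM scan 3.40, calorimetry series 2.80, sequencing lane 2.57 are the best per h.
A density-first pass picks mass-spec batch + sequencing lane + cryo-EM session + calorimetry series — 80 at 27 h.
Replace mass-spec batch and cryo-EM session and calorimetry series with AFM scan: the trade gains 6 net, giving 86 at 27 h.
An exhaustive check of the 64 subsets confirms 86.

86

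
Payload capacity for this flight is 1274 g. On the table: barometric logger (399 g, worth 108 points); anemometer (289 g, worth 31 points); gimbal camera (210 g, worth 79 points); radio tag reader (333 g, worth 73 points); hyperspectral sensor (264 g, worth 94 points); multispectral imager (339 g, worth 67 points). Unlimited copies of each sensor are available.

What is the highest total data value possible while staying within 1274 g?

474

The ratio ordering already packs tightly: 6×gimbal camera, 1260 g, 474.
The spare 14 g is too small for any remaining sensor, and no exchange beats 474.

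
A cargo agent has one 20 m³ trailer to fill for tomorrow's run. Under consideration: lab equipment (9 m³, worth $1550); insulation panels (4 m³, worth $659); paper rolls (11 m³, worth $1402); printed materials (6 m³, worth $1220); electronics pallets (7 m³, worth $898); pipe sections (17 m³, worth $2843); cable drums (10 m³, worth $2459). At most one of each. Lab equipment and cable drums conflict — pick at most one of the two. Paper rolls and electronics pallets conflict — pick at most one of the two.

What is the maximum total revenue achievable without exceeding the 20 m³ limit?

4338

Best packing: insulation panels + printed materials + cable drums — 20 m³, 4338 total.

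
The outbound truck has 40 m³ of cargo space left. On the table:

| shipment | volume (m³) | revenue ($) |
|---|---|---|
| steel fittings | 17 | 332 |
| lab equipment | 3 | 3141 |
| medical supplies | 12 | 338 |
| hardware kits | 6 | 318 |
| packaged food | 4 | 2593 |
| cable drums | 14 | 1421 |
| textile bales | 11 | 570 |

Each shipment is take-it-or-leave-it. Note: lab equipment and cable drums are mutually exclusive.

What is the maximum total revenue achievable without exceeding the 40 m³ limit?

Lab equipment + medical supplies + hardware kits + packaged food + textile bales uses 36 of the 40 m³ and totals 6960.
Every other selection either busts 40 m³ or breaks a pairing rule or fails to beat 6960.

6960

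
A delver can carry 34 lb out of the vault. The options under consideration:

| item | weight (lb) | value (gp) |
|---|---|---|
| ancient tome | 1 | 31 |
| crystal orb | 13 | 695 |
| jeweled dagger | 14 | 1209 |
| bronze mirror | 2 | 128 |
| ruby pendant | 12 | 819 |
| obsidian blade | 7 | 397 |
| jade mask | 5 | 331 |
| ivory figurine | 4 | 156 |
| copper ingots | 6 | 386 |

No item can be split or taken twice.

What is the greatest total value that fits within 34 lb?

Greedy by ratio would take ancient tome + jeweled dagger + bronze mirror + ruby pendant + jade mask: 34 lb used, total 2518.
Replace ancient tome and jade mask with copper ingots: the trade gains 24 net, giving 2542 at 34 lb.

2542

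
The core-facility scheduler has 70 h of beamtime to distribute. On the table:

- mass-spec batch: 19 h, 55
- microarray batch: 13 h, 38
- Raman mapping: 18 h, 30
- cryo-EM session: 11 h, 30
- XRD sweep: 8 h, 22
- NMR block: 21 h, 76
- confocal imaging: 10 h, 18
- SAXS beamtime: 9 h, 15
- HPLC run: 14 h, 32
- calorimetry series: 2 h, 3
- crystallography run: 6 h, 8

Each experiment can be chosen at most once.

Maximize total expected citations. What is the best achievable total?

A density-first pass picks mass-spec batch + microarray batch + XRD sweep + NMR block + SAXS beamtime — 206 at 70 h.
Replace XRD sweep and SAXS beamtime with cryo-EM session + crystallography run: the trade gains 1 net, giving 207 at 70 h.
No other feasible combination exceeds 207.

207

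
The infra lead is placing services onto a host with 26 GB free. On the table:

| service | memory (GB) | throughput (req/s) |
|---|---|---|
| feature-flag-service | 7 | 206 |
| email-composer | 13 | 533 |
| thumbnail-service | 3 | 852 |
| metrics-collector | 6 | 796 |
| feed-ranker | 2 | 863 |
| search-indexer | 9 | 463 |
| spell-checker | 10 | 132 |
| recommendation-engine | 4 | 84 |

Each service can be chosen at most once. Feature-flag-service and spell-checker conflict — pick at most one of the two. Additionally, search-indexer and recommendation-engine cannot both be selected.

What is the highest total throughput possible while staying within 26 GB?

Best packing: email-composer + thumbnail-service + metrics-collector + feed-ranker — 24 GB, 3044 total.
Next best is thumbnail-service + metrics-collector + feed-ranker + search-indexer at 2974 (20 GB) — short by 70.

3044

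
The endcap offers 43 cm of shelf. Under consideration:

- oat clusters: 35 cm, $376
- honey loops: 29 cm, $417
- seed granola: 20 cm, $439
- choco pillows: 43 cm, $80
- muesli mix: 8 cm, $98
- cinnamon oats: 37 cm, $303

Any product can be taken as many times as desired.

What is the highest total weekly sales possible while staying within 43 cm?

878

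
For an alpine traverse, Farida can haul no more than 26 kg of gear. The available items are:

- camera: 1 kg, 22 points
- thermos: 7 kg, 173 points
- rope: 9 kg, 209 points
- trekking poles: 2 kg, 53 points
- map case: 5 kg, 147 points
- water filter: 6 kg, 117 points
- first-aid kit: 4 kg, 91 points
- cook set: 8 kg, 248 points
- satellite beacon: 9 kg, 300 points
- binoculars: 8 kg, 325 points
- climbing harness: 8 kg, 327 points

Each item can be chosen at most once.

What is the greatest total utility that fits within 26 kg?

974

Ranking by ratio (utility/kg): climbing harness 40.88, binoculars 40.62, satellite beacon 33.33.
Taking camera + satellite beacon + binoculars + climbing harness: 26 kg used, 974 in utility.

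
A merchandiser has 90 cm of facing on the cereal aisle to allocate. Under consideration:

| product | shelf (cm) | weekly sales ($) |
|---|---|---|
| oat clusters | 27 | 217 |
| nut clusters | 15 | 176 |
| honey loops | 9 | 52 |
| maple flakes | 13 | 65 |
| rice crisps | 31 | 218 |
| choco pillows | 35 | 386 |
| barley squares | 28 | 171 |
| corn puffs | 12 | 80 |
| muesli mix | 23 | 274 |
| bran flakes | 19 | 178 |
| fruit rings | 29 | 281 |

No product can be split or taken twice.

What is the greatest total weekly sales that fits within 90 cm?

941

A density-first pass picks nut clusters + choco pillows + corn puffs + muesli mix — 916 at 85 cm.
Replace nut clusters and corn puffs with fruit rings: the trade gains 25 net, giving 941 at 87 cm.
No other feasible combination exceeds 941.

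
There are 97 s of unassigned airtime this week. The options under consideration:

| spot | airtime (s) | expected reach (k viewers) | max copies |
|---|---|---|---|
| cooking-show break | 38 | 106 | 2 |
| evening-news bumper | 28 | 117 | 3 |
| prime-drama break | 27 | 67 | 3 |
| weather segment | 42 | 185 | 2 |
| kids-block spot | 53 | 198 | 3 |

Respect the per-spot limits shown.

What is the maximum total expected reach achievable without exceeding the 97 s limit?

383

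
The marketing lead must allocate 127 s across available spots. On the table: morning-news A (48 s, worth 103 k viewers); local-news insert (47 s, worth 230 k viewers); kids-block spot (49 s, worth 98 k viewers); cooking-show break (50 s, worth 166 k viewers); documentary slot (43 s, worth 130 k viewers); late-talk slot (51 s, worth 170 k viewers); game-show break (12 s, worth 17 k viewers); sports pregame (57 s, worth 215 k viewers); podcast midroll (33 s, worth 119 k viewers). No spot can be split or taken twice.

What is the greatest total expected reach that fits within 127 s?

479

Filling by ratio: local-news insert + game-show break + sports pregame for 462, with 11 s left unused.
Replace game-show break and sports pregame with documentary slot + podcast midroll: the trade gains 17 net, giving 479 at 123 s.
Nothing else within 127 s beats 479.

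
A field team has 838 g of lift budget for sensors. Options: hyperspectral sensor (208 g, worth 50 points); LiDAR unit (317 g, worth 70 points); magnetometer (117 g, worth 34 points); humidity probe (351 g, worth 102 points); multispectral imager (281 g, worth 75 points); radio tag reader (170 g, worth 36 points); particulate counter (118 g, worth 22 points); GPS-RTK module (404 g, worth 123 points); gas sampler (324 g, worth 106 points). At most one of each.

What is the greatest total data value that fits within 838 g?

242

Filling by ratio: GPS-RTK module + gas sampler for 229, with 110 g left unused.
Dropping GPS-RTK module frees 404 g; slotting in magnetometer + humidity probe (468 g) lifts the total to 242 at 792 g.
The closest alternative, magnetometer + multispectral imager + GPS-RTK module, reaches only 232.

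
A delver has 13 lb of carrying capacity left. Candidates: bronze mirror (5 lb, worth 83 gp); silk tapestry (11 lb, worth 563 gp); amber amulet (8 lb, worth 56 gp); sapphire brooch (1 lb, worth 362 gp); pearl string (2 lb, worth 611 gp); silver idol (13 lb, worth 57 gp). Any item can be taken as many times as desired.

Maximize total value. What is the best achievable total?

Density check — sapphire brooch 362.00, pearl string 305.50, silk tapestry 51.18, bronze mirror 16.60 are the best per lb.
Taking 13×sapphire brooch: 13 lb used, 4706 in value.
Every other selection either busts 13 lb or fails to beat 4706.

4706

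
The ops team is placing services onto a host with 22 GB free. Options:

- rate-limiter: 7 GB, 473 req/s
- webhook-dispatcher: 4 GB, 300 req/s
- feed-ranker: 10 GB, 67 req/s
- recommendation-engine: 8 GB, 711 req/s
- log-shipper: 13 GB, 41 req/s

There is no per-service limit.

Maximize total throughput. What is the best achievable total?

Density check — recommendation-engine 88.88, webhook-dispatcher 75.00, rate-limiter 67.57 are the best per GB.
The ratio ordering already packs tightly: webhook-dispatcher + 2×recommendation-engine, 20 GB, 1722.
No other feasible combination exceeds 1722.

1722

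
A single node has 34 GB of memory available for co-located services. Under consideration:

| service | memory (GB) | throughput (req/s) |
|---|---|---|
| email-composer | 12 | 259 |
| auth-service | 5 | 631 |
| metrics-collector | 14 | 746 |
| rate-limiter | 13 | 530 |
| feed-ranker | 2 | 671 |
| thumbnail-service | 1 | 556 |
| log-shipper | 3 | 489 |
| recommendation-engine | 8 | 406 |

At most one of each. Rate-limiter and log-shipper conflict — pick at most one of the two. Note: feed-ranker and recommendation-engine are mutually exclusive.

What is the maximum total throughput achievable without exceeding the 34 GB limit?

Best packing: auth-service + metrics-collector + feed-ranker + thumbnail-service + log-shipper — 25 GB, 3093 total.
That's the maximum — no feasible swap from here does better than 3093.

3093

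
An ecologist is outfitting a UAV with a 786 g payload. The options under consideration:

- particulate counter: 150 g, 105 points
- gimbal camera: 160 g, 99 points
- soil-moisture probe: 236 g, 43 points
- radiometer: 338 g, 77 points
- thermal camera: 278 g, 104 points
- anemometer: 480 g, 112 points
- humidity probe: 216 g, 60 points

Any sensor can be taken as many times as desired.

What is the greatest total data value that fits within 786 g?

525

5×particulate counter uses 750 of the 786 g and totals 525.
Every other selection either busts 786 g or fails to beat 525.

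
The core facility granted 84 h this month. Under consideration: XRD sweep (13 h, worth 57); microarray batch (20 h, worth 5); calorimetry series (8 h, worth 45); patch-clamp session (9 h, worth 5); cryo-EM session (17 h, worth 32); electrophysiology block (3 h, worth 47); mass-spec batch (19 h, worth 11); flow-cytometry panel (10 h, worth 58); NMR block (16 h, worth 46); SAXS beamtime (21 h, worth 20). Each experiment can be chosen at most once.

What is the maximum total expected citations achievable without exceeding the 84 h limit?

290

XRD sweep + calorimetry series + patch-clamp session + cryo-EM session + electrophysiology block + flow-cytometry panel + NMR block uses 76 of the 84 h and totals 290.
No other feasible combination exceeds 290.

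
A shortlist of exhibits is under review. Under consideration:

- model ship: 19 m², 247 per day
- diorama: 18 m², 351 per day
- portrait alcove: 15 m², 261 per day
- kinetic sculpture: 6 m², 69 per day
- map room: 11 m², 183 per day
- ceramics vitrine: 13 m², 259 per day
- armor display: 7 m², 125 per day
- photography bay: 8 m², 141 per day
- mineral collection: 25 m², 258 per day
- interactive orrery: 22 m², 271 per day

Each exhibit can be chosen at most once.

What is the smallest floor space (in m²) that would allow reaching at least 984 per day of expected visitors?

Need the lightest bundle worth ≥ 984.
diorama + portrait alcove + ceramics vitrine + armor display: 996 expected visitors at 53 m².
Below 53 m² the best achievable stays under 984.

53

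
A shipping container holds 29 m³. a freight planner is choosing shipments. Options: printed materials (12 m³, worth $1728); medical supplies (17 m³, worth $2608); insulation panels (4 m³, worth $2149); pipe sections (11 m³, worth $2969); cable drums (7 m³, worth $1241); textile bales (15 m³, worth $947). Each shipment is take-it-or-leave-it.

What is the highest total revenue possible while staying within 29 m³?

6846

Density check — insulation panels 537.25, pipe sections 269.91, cable drums 177.29 are the best per m³.
Taking the top-ratio shipments first gives insulation panels + pipe sections + cable drums for 6359 (22 m³).
Dropping cable drums frees 7 m³; slotting in printed materials (12 m³) lifts the total to 6846 at 27 m³.
That's the maximum — no swap from here does better than 6846.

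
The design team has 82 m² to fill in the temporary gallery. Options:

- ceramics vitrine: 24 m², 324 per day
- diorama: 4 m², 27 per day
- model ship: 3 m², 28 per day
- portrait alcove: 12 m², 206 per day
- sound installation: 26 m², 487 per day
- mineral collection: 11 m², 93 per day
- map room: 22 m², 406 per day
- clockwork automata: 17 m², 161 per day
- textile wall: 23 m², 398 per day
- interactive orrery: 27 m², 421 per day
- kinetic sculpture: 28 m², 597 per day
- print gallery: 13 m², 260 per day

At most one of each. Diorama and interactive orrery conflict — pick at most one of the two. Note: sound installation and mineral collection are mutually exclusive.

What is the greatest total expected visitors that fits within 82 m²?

The ratio ordering already packs tightly: model ship + portrait alcove + sound installation + kinetic sculpture + print gallery, 82 m², 1578.

1578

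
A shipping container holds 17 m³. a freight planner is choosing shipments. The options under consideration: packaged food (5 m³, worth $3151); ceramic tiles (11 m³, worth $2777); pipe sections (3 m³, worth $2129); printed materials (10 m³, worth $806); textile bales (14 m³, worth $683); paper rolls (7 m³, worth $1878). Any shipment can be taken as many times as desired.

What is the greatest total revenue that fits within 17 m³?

11667

A density-first pass picks 5×pipe sections — 10645 at 15 m³.
Dropping pipe sections frees 3 m³; slotting in packaged food (5 m³) lifts the total to 11667 at 17 m³.
Nothing else within 17 m³ beats 11667.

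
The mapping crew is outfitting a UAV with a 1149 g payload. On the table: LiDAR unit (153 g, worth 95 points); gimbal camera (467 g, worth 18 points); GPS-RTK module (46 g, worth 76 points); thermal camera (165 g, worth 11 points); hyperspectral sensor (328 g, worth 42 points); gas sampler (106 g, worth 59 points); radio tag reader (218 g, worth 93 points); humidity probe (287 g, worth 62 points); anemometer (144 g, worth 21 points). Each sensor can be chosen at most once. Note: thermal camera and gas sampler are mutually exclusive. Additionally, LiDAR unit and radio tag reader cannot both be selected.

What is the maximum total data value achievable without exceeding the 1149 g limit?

Taking LiDAR unit + GPS-RTK module + hyperspectral sensor + gas sampler + humidity probe + anemometer: 1064 g used, 355 in data value.
Nothing else feasible within 1149 g beats 355.

355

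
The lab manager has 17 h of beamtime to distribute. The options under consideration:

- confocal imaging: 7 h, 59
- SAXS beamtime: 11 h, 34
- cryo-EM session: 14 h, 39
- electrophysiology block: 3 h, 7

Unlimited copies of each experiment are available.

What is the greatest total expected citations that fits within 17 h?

125

By expected citations per h: confocal imaging 8.43, SAXS beamtime 3.09, cryo-EM session 2.79, electrophysiology block 2.33 lead.
Taking 2×confocal imaging + electrophysiology block: 17 h used, 125 in expected citations.
No other feasible combination exceeds 125.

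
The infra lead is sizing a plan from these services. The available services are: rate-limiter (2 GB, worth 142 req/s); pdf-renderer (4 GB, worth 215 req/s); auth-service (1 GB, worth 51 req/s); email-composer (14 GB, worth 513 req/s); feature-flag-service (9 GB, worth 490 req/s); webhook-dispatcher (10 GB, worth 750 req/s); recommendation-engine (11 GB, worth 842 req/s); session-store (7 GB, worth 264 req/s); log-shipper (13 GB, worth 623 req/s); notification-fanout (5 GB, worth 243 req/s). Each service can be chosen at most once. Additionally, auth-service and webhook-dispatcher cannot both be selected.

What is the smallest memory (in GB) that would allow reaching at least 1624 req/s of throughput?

Look for the lowest-memory combination reaching 1624.
Taking rate-limiter + webhook-dispatcher + recommendation-engine gives 1734 (≥ 1624) for 23 GB.
Any bundle with less than 23 GB falls short of 1624.

23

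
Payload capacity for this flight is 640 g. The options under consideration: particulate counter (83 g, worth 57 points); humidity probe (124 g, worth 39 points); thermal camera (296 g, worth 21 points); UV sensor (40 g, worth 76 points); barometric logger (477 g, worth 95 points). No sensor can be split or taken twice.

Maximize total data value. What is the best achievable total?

Ranking by ratio (data value/g): UV sensor 1.90, particulate counter 0.69, humidity probe 0.31, barometric logger 0.20.
Greedy by ratio would take particulate counter + humidity probe + thermal camera + UV sensor: 543 g used, total 193.
The 420 g tied up in humidity probe and thermal camera is better spent on barometric logger — total rises to 228 (600 g).
Every other selection either busts 640 g or fails to beat 228.

228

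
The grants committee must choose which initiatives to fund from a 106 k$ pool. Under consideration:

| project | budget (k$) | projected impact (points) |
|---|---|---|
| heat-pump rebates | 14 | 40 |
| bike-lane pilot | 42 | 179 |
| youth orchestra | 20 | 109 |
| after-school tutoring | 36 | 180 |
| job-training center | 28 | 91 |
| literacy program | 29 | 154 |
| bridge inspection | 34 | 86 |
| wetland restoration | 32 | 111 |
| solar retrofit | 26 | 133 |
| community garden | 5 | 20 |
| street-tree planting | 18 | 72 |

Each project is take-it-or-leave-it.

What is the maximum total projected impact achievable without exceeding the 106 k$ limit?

A density-first pass picks youth orchestra + literacy program + solar retrofit + community garden + street-tree planting — 488 at 98 k$.
Dropping solar retrofit and community garden frees 31 k$; slotting in after-school tutoring (36 k$) lifts the total to 515 at 103 k$.
Runner-up youth orchestra + after-school tutoring + solar retrofit + community garden + street-tree planting tops out at 514.

515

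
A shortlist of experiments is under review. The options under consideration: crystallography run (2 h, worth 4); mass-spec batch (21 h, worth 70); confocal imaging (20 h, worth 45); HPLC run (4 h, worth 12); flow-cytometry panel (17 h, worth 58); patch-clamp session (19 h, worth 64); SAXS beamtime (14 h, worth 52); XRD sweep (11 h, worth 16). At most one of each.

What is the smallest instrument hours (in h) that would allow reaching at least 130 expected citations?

Look for the lowest-instrument combination reaching 130.
Taking mass-spec batch + HPLC run + SAXS beamtime gives 134 (≥ 130) for 39 h.
No combination under 39 h hits 130.

39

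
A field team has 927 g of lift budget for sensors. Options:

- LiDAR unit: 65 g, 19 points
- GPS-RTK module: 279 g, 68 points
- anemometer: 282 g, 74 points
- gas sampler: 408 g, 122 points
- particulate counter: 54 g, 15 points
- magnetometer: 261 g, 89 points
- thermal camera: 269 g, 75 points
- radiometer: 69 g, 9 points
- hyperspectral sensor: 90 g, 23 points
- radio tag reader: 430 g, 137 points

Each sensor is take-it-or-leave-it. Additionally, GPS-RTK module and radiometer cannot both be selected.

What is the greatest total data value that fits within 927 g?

283

LiDAR unit + particulate counter + magnetometer + hyperspectral sensor + radio tag reader uses 900 of the 927 g and totals 283.
Runner-up LiDAR unit + gas sampler + radio tag reader tops out at 278.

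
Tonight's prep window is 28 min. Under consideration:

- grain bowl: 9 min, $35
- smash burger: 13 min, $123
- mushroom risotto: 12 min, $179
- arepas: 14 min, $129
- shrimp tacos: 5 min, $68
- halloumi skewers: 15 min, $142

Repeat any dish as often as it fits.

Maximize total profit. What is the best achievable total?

383

Density check — mushroom risotto 14.92, shrimp tacos 13.60, halloumi skewers 9.47, smash burger 9.46 are the best per min.
Taking the top-ratio dishes first gives 2×mushroom risotto for 358 (24 min).
Dropping mushroom risotto frees 12 min; slotting in 3×shrimp tacos (15 min) lifts the total to 383 at 27 min.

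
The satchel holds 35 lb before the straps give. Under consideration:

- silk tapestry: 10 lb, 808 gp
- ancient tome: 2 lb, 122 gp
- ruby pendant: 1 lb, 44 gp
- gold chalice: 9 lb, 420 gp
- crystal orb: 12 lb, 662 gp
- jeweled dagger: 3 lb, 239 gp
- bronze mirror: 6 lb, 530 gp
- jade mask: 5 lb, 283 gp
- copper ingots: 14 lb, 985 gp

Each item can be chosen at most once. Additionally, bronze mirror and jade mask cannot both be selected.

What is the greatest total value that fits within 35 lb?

Ranking by ratio (value/lb): bronze mirror 88.33, silk tapestry 80.80, jeweled dagger 79.67, copper ingots 70.36.
The ratio ordering already packs tightly: silk tapestry + ancient tome + jeweled dagger + bronze mirror + copper ingots, 35 lb, 2684.
Next best is silk tapestry + ruby pendant + jeweled dagger + bronze mirror + copper ingots at 2606 (34 lb) — short by 78.

2684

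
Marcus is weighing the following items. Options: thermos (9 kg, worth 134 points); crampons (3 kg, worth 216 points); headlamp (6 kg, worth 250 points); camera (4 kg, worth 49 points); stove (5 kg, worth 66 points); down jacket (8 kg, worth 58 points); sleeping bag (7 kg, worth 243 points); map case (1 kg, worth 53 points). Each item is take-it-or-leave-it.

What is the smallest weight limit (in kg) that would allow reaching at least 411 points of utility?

Minimise kg subject to total utility ≥ 411.
Taking crampons + headlamp gives 466 (≥ 411) for 9 kg.
Below 9 kg the best achievable stays under 411.

9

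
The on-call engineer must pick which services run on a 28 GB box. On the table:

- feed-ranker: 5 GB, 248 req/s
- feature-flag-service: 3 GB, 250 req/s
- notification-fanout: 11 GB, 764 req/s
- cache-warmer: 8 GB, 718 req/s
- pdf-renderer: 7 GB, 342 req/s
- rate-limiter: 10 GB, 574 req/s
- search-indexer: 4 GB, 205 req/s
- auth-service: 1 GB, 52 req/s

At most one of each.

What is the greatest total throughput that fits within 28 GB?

2032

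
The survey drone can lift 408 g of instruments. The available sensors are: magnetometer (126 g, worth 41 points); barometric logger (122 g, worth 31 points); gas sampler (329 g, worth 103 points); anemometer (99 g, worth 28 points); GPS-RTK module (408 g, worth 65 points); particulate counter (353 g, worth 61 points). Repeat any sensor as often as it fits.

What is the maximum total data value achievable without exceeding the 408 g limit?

123

Ranking by ratio (data value/g): magnetometer 0.33, gas sampler 0.31, anemometer 0.28.
3×magnetometer uses 378 of the 408 g and totals 123.
No other feasible combination exceeds 123.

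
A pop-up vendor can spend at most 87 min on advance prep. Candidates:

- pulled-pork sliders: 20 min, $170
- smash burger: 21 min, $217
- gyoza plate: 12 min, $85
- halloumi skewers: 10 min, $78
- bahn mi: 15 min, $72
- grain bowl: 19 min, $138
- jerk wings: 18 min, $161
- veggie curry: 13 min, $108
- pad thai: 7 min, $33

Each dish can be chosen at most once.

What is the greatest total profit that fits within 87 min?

741

By profit per min: smash burger 10.33, jerk wings 8.94, pulled-pork sliders 8.50, veggie curry 8.31 lead.
Filling by ratio: pulled-pork sliders + smash burger + halloumi skewers + jerk wings + veggie curry for 734, with 5 min left unused.
Dropping halloumi skewers frees 10 min; slotting in gyoza plate (12 min) lifts the total to 741 at 84 min.
Nothing else within 87 min beats 741.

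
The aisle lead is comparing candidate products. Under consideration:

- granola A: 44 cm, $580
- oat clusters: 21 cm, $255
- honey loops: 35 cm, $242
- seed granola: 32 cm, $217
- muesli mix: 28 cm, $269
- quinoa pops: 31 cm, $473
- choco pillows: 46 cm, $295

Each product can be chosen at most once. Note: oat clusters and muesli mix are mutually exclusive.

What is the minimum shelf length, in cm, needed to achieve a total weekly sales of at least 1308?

96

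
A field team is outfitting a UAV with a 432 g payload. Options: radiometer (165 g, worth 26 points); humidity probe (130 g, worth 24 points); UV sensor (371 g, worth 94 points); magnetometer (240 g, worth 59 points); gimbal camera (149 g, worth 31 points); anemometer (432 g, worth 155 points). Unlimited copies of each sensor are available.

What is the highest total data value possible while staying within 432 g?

Density check — anemometer 0.36, UV sensor 0.25, magnetometer 0.25, gimbal camera 0.21 are the best per g.
Anemometer uses 432 of the 432 g and totals 155.

155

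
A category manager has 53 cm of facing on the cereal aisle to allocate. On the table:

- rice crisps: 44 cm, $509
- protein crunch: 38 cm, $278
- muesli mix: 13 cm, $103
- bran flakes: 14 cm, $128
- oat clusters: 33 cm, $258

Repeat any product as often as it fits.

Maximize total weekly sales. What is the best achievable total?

Ranking by ratio (weekly sales/cm): rice crisps 11.57, bran flakes 9.14, muesli mix 7.92.
Taking rice crisps: 44 cm used, 509 in weekly sales.

509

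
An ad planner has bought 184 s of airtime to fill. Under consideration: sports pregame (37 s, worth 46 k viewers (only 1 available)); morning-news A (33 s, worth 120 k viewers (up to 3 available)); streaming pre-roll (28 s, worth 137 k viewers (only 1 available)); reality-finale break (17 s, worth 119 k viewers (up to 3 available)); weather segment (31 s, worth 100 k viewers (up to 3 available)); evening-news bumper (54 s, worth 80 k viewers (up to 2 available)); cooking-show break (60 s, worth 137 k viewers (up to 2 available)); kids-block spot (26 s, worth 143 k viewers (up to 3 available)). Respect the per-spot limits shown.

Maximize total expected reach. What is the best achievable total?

Greedy by ratio would take streaming pre-roll + 3×reality-finale break + 3×kids-block spot: 157 s used, total 923.
Dropping reality-finale break frees 17 s; slotting in morning-news A (33 s) lifts the total to 924 at 173 s.
That's the maximum — no swap from here does better than 924.

924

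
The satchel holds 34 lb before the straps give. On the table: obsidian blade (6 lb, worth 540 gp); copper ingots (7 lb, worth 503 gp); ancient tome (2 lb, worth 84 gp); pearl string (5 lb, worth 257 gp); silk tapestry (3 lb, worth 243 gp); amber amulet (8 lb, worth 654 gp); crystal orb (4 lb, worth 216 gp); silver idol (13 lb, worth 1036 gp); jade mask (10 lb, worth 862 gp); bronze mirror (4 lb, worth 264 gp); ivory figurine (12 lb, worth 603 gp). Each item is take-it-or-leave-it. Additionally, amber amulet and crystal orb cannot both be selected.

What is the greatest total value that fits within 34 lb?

2802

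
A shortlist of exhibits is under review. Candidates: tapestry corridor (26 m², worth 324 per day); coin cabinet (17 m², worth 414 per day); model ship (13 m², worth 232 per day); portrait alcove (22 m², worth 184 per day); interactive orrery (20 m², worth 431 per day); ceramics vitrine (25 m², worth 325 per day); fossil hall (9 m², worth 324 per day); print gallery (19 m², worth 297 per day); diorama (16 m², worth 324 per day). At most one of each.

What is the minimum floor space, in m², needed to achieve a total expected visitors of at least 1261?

55

Look for the lowest-floor combination reaching 1261.
coin cabinet + model ship + fossil hall + diorama: 1294 expected visitors at 55 m².
No combination under 55 m² hits 1261.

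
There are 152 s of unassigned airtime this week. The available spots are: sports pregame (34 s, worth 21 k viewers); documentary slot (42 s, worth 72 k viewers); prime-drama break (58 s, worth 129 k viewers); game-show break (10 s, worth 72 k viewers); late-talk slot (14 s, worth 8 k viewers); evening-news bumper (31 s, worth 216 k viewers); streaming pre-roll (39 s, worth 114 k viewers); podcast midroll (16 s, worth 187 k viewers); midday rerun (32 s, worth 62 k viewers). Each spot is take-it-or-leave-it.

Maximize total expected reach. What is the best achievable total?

A density-first pass picks game-show break + late-talk slot + evening-news bumper + streaming pre-roll + podcast midroll + midday rerun — 659 at 142 s.
Replace midday rerun with documentary slot: the trade gains 10 net, giving 669 at 152 s.
Nothing else within 152 s beats 669.

669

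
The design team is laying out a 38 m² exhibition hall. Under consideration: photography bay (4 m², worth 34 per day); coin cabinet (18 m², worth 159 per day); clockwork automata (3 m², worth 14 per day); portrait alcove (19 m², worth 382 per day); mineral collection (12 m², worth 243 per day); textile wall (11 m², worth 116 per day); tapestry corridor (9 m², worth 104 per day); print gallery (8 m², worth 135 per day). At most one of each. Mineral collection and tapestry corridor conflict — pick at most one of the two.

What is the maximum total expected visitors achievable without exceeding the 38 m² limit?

673

Best packing: photography bay + clockwork automata + portrait alcove + mineral collection — 38 m², 673 total.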